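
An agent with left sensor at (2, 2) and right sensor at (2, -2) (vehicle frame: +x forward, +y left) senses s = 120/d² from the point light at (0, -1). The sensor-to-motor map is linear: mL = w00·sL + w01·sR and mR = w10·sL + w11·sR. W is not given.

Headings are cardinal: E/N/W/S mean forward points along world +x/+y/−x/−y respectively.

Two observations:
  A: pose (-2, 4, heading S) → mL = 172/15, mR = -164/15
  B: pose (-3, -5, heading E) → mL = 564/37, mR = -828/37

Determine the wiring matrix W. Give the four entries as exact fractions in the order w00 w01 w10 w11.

1/2 1 -1 1/2

obs A: pose=(-2,4,S) → sL=40/3, sR=24/5, mL=172/15, mR=-164/15
obs B: pose=(-3,-5,E) → sL=24, sR=120/37, mL=564/37, mR=-828/37
sensor matrix S = [[40/3, 24/5], [24, 120/37]]; det S = -13312/185
solve [mL_A; mL_B] = S·[w00; w01] and [mR_A; mR_B] = S·[w10; w11]:
  w00 = 1/2, w01 = 1, w10 = -1, w11 = 1/2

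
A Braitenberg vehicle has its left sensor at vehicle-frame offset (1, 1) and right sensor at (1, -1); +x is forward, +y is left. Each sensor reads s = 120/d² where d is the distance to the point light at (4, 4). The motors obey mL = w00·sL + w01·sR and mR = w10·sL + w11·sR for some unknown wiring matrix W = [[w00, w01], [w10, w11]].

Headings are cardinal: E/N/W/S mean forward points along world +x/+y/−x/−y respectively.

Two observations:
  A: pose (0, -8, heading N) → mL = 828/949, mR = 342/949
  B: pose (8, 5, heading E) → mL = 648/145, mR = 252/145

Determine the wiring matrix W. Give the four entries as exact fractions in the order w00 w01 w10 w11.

1/2 1/2 1 -1/2

obs A: pose=(0,-8,N) → sL=60/73, sR=12/13, mL=828/949, mR=342/949
obs B: pose=(8,5,E) → sL=120/29, sR=24/5, mL=648/145, mR=252/145
sensor matrix S = [[60/73, 12/13], [120/29, 24/5]]; det S = 3456/27521
solve [mL_A; mL_B] = S·[w00; w01] and [mR_A; mR_B] = S·[w10; w11]:
  w00 = 1/2, w01 = 1/2, w10 = 1, w11 = -1/2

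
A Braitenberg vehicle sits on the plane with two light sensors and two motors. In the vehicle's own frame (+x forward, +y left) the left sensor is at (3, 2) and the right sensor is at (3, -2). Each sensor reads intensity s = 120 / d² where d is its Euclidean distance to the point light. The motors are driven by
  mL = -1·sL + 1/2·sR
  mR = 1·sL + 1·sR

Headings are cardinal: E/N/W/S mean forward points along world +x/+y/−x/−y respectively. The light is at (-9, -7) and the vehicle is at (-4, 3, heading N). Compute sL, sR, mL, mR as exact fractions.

60/89 60/109 -3870/9701 11880/9701

left sensor world pos  = (-6, 6); dL² = 178
right sensor world pos = (-2, 6); dR² = 218
sL = 120/178 = 60/89
sR = 120/218 = 60/109
mL = -1·sL + 1/2·sR = -3870/9701
mR = 1·sL + 1·sR = 11880/9701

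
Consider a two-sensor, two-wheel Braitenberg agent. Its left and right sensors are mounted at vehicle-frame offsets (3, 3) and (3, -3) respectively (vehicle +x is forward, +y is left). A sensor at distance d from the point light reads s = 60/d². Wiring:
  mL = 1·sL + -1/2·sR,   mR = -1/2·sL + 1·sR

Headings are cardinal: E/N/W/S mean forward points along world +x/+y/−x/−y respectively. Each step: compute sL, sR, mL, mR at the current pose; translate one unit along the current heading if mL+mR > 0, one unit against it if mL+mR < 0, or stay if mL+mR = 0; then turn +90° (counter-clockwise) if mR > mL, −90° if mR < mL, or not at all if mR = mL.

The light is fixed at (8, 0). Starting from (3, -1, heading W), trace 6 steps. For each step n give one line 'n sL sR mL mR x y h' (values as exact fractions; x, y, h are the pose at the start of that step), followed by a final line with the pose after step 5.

n=0: pose=(3,-1,W); sL=3/4, sR=15/17; mL=21/68, mR=69/136; mL+mR=111/136 → advance +1; mR−mL=27/136 → turn +1·90°
n=1: pose=(2,-1,S); sL=12/5, sR=60/97; mL=1014/485, mR=-282/485; mL+mR=732/485 → advance +1; mR−mL=-1296/485 → turn -1·90°
n=2: pose=(2,-2,W); sL=30/53, sR=30/41; mL=435/2173, mR=975/2173; mL+mR=1410/2173 → advance +1; mR−mL=540/2173 → turn +1·90°
n=3: pose=(1,-2,S); sL=60/41, sR=12/25; mL=1254/1025, mR=-258/1025; mL+mR=996/1025 → advance +1; mR−mL=-1512/1025 → turn -1·90°
n=4: pose=(1,-3,W); sL=15/34, sR=3/5; mL=12/85, mR=129/340; mL+mR=177/340 → advance +1; mR−mL=81/340 → turn +1·90°
n=5: pose=(0,-3,S); sL=60/61, sR=60/157; mL=7590/9577, mR=-1050/9577; mL+mR=6540/9577 → advance +1; mR−mL=-8640/9577 → turn -1·90°

0 3/4 15/17 21/68 69/136 3 -1 W
1 12/5 60/97 1014/485 -282/485 2 -1 S
2 30/53 30/41 435/2173 975/2173 2 -2 W
3 60/41 12/25 1254/1025 -258/1025 1 -2 S
4 15/34 3/5 12/85 129/340 1 -3 W
5 60/61 60/157 7590/9577 -1050/9577 0 -3 S
final 0 -4 W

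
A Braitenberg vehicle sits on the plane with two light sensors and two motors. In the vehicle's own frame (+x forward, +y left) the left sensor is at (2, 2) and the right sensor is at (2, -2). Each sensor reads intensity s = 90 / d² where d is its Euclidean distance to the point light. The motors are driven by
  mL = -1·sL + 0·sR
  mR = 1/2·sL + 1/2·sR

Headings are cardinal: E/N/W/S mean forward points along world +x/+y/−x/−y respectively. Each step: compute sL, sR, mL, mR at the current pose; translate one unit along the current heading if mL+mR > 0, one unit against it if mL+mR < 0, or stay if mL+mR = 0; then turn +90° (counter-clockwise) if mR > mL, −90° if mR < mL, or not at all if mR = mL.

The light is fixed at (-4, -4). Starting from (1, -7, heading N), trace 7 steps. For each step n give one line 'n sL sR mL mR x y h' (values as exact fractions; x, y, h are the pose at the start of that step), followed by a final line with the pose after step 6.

0 9 9/5 -9 27/5 1 -7 N
1 2 90/13 -2 58/13 1 -8 W
2 5/4 9/4 -5/4 7/4 0 -8 S
3 2 18/17 -2 26/17 0 -9 E
4 9 45/17 -9 99/17 -1 -9 N
5 18/13 90/17 -18/13 738/221 -1 -10 W
6 9/8 45/32 -9/8 81/64 -2 -10 S
final -2 -11 E

n=0: pose=(1,-7,N); sL=9, sR=9/5; mL=-9, mR=27/5; mL+mR=-18/5 → advance -1; mR−mL=72/5 → turn +1·90°
n=1: pose=(1,-8,W); sL=2, sR=90/13; mL=-2, mR=58/13; mL+mR=32/13 → advance +1; mR−mL=84/13 → turn +1·90°
n=2: pose=(0,-8,S); sL=5/4, sR=9/4; mL=-5/4, mR=7/4; mL+mR=1/2 → advance +1; mR−mL=3 → turn +1·90°
n=3: pose=(0,-9,E); sL=2, sR=18/17; mL=-2, mR=26/17; mL+mR=-8/17 → advance -1; mR−mL=60/17 → turn +1·90°
n=4: pose=(-1,-9,N); sL=9, sR=45/17; mL=-9, mR=99/17; mL+mR=-54/17 → advance -1; mR−mL=252/17 → turn +1·90°
n=5: pose=(-1,-10,W); sL=18/13, sR=90/17; mL=-18/13, mR=738/221; mL+mR=432/221 → advance +1; mR−mL=1044/221 → turn +1·90°
n=6: pose=(-2,-10,S); sL=9/8, sR=45/32; mL=-9/8, mR=81/64; mL+mR=9/64 → advance +1; mR−mL=153/64 → turn +1·90°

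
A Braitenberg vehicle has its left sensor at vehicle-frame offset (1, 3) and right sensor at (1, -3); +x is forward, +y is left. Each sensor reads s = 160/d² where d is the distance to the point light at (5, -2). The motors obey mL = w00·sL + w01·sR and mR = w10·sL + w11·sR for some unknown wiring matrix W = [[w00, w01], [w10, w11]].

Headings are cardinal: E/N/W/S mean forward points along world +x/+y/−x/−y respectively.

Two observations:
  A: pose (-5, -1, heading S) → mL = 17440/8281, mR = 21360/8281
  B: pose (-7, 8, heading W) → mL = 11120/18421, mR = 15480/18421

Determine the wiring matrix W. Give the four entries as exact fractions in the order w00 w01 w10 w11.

obs A: pose=(-5,-1,S) → sL=160/49, sR=160/169, mL=17440/8281, mR=21360/8281
obs B: pose=(-7,8,W) → sL=80/109, sR=80/169, mL=11120/18421, mR=15480/18421
sensor matrix S = [[160/49, 160/169], [80/109, 80/169]]; det S = 768000/902629
solve [mL_A; mL_B] = S·[w00; w01] and [mR_A; mR_B] = S·[w10; w11]:
  w00 = 1/2, w01 = 1/2, w10 = 1/2, w11 = 1

1/2 1/2 1/2 1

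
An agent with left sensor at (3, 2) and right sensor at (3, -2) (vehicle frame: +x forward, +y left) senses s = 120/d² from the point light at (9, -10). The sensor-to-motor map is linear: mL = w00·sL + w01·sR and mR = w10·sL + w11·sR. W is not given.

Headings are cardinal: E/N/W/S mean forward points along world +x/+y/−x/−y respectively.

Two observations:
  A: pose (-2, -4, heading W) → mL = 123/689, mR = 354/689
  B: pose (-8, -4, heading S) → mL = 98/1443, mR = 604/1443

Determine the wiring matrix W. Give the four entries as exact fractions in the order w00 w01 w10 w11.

-1/2 1 1/2 1/2

obs A: pose=(-2,-4,W) → sL=30/53, sR=6/13, mL=123/689, mR=354/689
obs B: pose=(-8,-4,S) → sL=20/39, sR=12/37, mL=98/1443, mR=604/1443
sensor matrix S = [[30/53, 6/13], [20/39, 12/37]]; det S = -17600/331409
solve [mL_A; mL_B] = S·[w00; w01] and [mR_A; mR_B] = S·[w10; w11]:
  w00 = -1/2, w01 = 1, w10 = 1/2, w11 = 1/2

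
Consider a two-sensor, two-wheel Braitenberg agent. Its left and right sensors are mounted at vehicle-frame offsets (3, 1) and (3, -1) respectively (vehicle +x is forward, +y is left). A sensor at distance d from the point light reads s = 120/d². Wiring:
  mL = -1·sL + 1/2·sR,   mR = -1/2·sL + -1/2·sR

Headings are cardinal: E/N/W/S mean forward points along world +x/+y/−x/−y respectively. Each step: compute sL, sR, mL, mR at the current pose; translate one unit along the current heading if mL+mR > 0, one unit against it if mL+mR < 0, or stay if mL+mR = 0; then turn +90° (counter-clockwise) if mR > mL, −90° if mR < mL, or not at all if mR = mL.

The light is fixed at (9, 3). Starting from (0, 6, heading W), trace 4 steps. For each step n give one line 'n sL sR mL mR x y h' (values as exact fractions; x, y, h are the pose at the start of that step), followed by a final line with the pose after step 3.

0 30/37 3/4 -129/296 -231/296 0 6 W
1 40/39 24/17 -212/663 -808/663 1 6 N
2 60/17 60/13 -270/221 -900/221 1 5 E
3 24/13 120/101 -1644/1313 -1992/1313 0 5 S
final 0 6 W

n=0: pose=(0,6,W); sL=30/37, sR=3/4; mL=-129/296, mR=-231/296; mL+mR=-45/37 → advance -1; mR−mL=-51/148 → turn -1·90°
n=1: pose=(1,6,N); sL=40/39, sR=24/17; mL=-212/663, mR=-808/663; mL+mR=-20/13 → advance -1; mR−mL=-596/663 → turn -1·90°
n=2: pose=(1,5,E); sL=60/17, sR=60/13; mL=-270/221, mR=-900/221; mL+mR=-90/17 → advance -1; mR−mL=-630/221 → turn -1·90°
n=3: pose=(0,5,S); sL=24/13, sR=120/101; mL=-1644/1313, mR=-1992/1313; mL+mR=-36/13 → advance -1; mR−mL=-348/1313 → turn -1·90°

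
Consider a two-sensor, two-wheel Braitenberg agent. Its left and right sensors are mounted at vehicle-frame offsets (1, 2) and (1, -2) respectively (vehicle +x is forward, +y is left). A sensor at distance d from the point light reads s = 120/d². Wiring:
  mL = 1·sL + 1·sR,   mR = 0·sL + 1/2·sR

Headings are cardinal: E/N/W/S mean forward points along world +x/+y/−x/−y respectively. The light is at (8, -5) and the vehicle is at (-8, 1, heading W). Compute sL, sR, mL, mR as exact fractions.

left sensor world pos  = (-9, -1); dL² = 305
right sensor world pos = (-9, 3); dR² = 353
sL = 120/305 = 24/61
sR = 120/353 = 120/353
mL = 1·sL + 1·sR = 15792/21533
mR = 0·sL + 1/2·sR = 60/353

24/61 120/353 15792/21533 60/353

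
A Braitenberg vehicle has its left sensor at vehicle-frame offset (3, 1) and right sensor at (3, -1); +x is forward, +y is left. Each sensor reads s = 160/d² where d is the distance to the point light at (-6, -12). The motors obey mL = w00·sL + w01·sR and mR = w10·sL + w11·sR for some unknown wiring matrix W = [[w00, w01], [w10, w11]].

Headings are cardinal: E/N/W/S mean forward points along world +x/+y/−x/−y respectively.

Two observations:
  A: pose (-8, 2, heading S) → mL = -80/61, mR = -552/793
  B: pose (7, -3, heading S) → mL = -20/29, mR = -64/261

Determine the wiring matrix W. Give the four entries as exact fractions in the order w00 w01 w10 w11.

obs A: pose=(-8,2,S) → sL=80/61, sR=16/13, mL=-80/61, mR=-552/793
obs B: pose=(7,-3,S) → sL=20/29, sR=8/9, mL=-20/29, mR=-64/261
sensor matrix S = [[80/61, 16/13], [20/29, 8/9]]; det S = 65600/206973
solve [mL_A; mL_B] = S·[w00; w01] and [mR_A; mR_B] = S·[w10; w11]:
  w00 = -1, w01 = 0, w10 = -1, w11 = 1/2

-1 0 -1 1/2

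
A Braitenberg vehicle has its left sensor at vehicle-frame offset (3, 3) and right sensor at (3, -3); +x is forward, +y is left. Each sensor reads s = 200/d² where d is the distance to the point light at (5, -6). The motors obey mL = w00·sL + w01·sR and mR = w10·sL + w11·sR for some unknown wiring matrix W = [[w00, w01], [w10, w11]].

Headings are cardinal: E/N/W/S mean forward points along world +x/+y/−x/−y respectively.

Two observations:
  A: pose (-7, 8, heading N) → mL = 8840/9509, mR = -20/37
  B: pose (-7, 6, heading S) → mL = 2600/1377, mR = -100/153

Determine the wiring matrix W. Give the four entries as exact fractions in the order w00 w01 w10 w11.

obs A: pose=(-7,8,N) → sL=100/257, sR=20/37, mL=8840/9509, mR=-20/37
obs B: pose=(-7,6,S) → sL=100/81, sR=100/153, mL=2600/1377, mR=-100/153
sensor matrix S = [[100/257, 20/37], [100/81, 100/153]]; det S = -5408000/13093893
solve [mL_A; mL_B] = S·[w00; w01] and [mR_A; mR_B] = S·[w10; w11]:
  w00 = 1, w01 = 1, w10 = 0, w11 = -1

1 1 0 -1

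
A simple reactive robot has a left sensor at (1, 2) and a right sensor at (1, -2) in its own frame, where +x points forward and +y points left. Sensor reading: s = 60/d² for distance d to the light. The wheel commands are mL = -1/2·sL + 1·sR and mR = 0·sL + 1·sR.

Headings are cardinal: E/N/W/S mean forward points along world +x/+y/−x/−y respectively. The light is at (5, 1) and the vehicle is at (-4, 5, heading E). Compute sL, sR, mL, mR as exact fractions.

left sensor world pos  = (-3, 7); dL² = 100
right sensor world pos = (-3, 3); dR² = 68
sL = 60/100 = 3/5
sR = 60/68 = 15/17
mL = -1/2·sL + 1·sR = 99/170
mR = 0·sL + 1·sR = 15/17

3/5 15/17 99/170 15/17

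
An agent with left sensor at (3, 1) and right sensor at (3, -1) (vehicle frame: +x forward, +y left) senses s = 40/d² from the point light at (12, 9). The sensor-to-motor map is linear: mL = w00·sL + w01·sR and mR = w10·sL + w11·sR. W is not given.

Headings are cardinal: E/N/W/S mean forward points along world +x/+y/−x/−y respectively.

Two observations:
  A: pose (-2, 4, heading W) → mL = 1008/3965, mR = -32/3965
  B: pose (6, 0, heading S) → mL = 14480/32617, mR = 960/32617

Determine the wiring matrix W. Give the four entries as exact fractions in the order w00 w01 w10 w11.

obs A: pose=(-2,4,W) → sL=8/65, sR=8/61, mL=1008/3965, mR=-32/3965
obs B: pose=(6,0,S) → sL=40/169, sR=40/193, mL=14480/32617, mR=960/32617
sensor matrix S = [[8/65, 8/61], [40/169, 40/193]]; det S = -11008/1989637
solve [mL_A; mL_B] = S·[w00; w01] and [mR_A; mR_B] = S·[w10; w11]:
  w00 = 1, w01 = 1, w10 = 1, w11 = -1

1 1 1 -1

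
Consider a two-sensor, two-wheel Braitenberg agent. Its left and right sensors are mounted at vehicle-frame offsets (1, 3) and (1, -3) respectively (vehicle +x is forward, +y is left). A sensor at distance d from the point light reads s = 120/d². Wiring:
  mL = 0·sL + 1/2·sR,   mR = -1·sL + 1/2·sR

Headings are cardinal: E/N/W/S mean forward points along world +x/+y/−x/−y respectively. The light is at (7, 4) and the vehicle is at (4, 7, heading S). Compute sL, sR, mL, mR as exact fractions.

30 3 3/2 -57/2

left sensor world pos  = (7, 6); dL² = 4
right sensor world pos = (1, 6); dR² = 40
sL = 120/4 = 30
sR = 120/40 = 3
mL = 0·sL + 1/2·sR = 3/2
mR = -1·sL + 1/2·sR = -57/2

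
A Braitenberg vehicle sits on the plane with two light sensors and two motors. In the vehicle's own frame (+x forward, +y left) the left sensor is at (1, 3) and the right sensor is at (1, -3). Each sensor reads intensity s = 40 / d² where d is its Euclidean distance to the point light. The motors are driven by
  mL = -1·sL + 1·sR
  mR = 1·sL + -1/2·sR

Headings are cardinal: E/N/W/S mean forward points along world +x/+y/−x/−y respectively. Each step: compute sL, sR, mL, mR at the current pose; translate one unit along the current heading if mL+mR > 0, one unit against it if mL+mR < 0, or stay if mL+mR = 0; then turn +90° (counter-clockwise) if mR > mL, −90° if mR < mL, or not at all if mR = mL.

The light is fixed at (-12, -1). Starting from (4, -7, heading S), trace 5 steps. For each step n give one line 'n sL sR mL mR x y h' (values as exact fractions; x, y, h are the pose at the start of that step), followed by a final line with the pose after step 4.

0 4/41 20/109 384/4469 26/4469 4 -7 S
1 8/65 40/241 672/15665 628/15665 4 -8 W
2 2/9 1/9 -1/9 1/6 3 -8 N
3 40/277 8/41 576/11357 532/11357 3 -7 W
4 20/73 20/157 -1680/11461 2410/11461 2 -7 N
final 2 -6 W

n=0: pose=(4,-7,S); sL=4/41, sR=20/109; mL=384/4469, mR=26/4469; mL+mR=10/109 → advance +1; mR−mL=-358/4469 → turn -1·90°
n=1: pose=(4,-8,W); sL=8/65, sR=40/241; mL=672/15665, mR=628/15665; mL+mR=20/241 → advance +1; mR−mL=-44/15665 → turn -1·90°
n=2: pose=(3,-8,N); sL=2/9, sR=1/9; mL=-1/9, mR=1/6; mL+mR=1/18 → advance +1; mR−mL=5/18 → turn +1·90°
n=3: pose=(3,-7,W); sL=40/277, sR=8/41; mL=576/11357, mR=532/11357; mL+mR=4/41 → advance +1; mR−mL=-44/11357 → turn -1·90°
n=4: pose=(2,-7,N); sL=20/73, sR=20/157; mL=-1680/11461, mR=2410/11461; mL+mR=10/157 → advance +1; mR−mL=4090/11461 → turn +1·90°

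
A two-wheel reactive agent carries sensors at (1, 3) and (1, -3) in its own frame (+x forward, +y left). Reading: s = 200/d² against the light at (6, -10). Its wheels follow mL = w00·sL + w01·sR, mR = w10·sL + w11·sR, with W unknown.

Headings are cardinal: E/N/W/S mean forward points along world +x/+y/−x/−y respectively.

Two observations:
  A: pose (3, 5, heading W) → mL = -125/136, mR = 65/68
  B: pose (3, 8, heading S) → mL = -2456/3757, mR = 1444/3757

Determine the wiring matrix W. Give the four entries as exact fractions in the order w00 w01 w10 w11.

-1/2 -1/2 1 -1/2

obs A: pose=(3,5,W) → sL=5/4, sR=10/17, mL=-125/136, mR=65/68
obs B: pose=(3,8,S) → sL=200/289, sR=8/13, mL=-2456/3757, mR=1444/3757
sensor matrix S = [[5/4, 10/17], [200/289, 8/13]]; det S = 23130/63869
solve [mL_A; mL_B] = S·[w00; w01] and [mR_A; mR_B] = S·[w10; w11]:
  w00 = -1/2, w01 = -1/2, w10 = 1, w11 = -1/2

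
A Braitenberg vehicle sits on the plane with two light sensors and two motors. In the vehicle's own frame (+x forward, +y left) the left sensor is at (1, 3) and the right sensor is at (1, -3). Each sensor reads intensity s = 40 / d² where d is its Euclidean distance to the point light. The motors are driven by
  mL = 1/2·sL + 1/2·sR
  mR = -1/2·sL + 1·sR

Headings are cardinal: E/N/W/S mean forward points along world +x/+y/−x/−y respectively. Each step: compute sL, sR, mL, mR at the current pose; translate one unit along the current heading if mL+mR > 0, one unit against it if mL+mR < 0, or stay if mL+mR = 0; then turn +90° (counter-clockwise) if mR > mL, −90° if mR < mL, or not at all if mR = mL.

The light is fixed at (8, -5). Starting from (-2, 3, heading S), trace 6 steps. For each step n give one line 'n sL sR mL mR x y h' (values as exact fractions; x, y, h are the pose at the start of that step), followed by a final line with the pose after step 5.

n=0: pose=(-2,3,S); sL=20/49, sR=20/109; mL=1580/5341, mR=-110/5341; mL+mR=30/109 → advance +1; mR−mL=-1690/5341 → turn -1·90°
n=1: pose=(-2,2,W); sL=40/137, sR=40/221; mL=7160/30277, mR=1060/30277; mL+mR=60/221 → advance +1; mR−mL=-6100/30277 → turn -1·90°
n=2: pose=(-3,2,N); sL=2/13, sR=5/16; mL=97/416, mR=49/208; mL+mR=15/32 → advance +1; mR−mL=1/416 → turn +1·90°
n=3: pose=(-3,3,W); sL=40/169, sR=8/53; mL=1736/8957, mR=292/8957; mL+mR=12/53 → advance +1; mR−mL=-1444/8957 → turn -1·90°
n=4: pose=(-4,3,N); sL=20/153, sR=20/81; mL=260/1377, mR=250/1377; mL+mR=10/27 → advance +1; mR−mL=-10/1377 → turn -1·90°
n=5: pose=(-4,4,E); sL=8/53, sR=40/157; mL=1688/8321, mR=1492/8321; mL+mR=60/157 → advance +1; mR−mL=-196/8321 → turn -1·90°

0 20/49 20/109 1580/5341 -110/5341 -2 3 S
1 40/137 40/221 7160/30277 1060/30277 -2 2 W
2 2/13 5/16 97/416 49/208 -3 2 N
3 40/169 8/53 1736/8957 292/8957 -3 3 W
4 20/153 20/81 260/1377 250/1377 -4 3 N
5 8/53 40/157 1688/8321 1492/8321 -4 4 E
final -3 4 S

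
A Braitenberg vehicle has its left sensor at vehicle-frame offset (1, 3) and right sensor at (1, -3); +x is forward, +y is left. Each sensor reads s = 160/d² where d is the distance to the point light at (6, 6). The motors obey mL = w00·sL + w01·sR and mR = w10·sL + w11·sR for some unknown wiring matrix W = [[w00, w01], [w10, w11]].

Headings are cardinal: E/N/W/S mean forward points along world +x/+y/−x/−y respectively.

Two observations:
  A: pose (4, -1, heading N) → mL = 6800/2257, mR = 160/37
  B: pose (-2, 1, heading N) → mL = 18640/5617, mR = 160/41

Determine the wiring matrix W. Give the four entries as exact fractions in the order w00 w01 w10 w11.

obs A: pose=(4,-1,N) → sL=160/61, sR=160/37, mL=6800/2257, mR=160/37
obs B: pose=(-2,1,N) → sL=160/137, sR=160/41, mL=18640/5617, mR=160/41
sensor matrix S = [[160/61, 160/37], [160/137, 160/41]]; det S = 65740800/12677569
solve [mL_A; mL_B] = S·[w00; w01] and [mR_A; mR_B] = S·[w10; w11]:
  w00 = -1/2, w01 = 1, w10 = 0, w11 = 1

-1/2 1 0 1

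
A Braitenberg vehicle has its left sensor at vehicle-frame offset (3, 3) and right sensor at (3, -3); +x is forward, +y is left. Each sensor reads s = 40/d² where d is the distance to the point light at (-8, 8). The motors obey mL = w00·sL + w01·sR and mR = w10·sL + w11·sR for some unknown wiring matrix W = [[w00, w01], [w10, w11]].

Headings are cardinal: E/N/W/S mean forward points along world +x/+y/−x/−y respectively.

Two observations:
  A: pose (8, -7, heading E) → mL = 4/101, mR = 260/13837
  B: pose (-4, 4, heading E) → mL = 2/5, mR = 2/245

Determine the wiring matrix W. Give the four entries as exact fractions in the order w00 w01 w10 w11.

1/2 0 -1/2 1

obs A: pose=(8,-7,E) → sL=8/101, sR=8/137, mL=4/101, mR=260/13837
obs B: pose=(-4,4,E) → sL=4/5, sR=20/49, mL=2/5, mR=2/245
sensor matrix S = [[8/101, 8/137], [4/5, 20/49]]; det S = -48768/3390065
solve [mL_A; mL_B] = S·[w00; w01] and [mR_A; mR_B] = S·[w10; w11]:
  w00 = 1/2, w01 = 0, w10 = -1/2, w11 = 1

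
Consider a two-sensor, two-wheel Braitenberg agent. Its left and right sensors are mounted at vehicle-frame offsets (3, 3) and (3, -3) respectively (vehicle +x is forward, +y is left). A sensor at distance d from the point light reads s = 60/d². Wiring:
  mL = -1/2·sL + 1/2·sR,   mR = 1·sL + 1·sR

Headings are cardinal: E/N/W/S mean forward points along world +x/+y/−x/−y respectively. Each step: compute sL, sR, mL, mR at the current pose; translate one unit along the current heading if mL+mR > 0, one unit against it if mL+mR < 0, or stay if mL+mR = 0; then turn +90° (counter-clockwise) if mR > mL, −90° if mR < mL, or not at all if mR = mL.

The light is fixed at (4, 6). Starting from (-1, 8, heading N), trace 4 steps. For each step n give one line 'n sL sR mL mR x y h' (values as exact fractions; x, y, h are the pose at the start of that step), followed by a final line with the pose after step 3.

0 60/89 60/29 1800/2581 7080/2581 -1 8 N
1 15/16 3/5 -27/160 123/80 -1 9 W
2 20/3 20/27 -80/27 200/27 -2 9 S
3 30/17 6 36/17 132/17 -2 8 E
final -1 8 N

n=0: pose=(-1,8,N); sL=60/89, sR=60/29; mL=1800/2581, mR=7080/2581; mL+mR=8880/2581 → advance +1; mR−mL=5280/2581 → turn +1·90°
n=1: pose=(-1,9,W); sL=15/16, sR=3/5; mL=-27/160, mR=123/80; mL+mR=219/160 → advance +1; mR−mL=273/160 → turn +1·90°
n=2: pose=(-2,9,S); sL=20/3, sR=20/27; mL=-80/27, mR=200/27; mL+mR=40/9 → advance +1; mR−mL=280/27 → turn +1·90°
n=3: pose=(-2,8,E); sL=30/17, sR=6; mL=36/17, mR=132/17; mL+mR=168/17 → advance +1; mR−mL=96/17 → turn +1·90°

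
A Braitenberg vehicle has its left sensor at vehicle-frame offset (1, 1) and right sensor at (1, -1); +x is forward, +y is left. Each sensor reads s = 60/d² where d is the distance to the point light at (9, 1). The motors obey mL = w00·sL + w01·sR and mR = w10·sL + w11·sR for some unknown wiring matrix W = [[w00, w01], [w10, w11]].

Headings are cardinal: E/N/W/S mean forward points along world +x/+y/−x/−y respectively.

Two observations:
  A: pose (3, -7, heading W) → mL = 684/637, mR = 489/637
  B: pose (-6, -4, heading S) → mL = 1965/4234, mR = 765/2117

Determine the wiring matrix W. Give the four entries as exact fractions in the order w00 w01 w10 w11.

obs A: pose=(3,-7,W) → sL=6/13, sR=30/49, mL=684/637, mR=489/637
obs B: pose=(-6,-4,S) → sL=15/58, sR=15/73, mL=1965/4234, mR=765/2117
sensor matrix S = [[6/13, 30/49], [15/58, 15/73]]; det S = -85635/1348529
solve [mL_A; mL_B] = S·[w00; w01] and [mR_A; mR_B] = S·[w10; w11]:
  w00 = 1, w01 = 1, w10 = 1, w11 = 1/2

1 1 1 1/2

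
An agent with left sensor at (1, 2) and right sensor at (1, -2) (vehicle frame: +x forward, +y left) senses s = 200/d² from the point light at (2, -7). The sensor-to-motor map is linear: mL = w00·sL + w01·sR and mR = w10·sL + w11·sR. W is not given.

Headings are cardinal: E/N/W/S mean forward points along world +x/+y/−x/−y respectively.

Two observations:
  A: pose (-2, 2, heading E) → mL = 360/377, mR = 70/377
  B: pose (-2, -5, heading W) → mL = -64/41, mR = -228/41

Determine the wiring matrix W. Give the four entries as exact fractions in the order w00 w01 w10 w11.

-1/2 1/2 -1 1/2

obs A: pose=(-2,2,E) → sL=20/13, sR=100/29, mL=360/377, mR=70/377
obs B: pose=(-2,-5,W) → sL=8, sR=200/41, mL=-64/41, mR=-228/41
sensor matrix S = [[20/13, 100/29], [8, 200/41]]; det S = -310400/15457
solve [mL_A; mL_B] = S·[w00; w01] and [mR_A; mR_B] = S·[w10; w11]:
  w00 = -1/2, w01 = 1/2, w10 = -1, w11 = 1/2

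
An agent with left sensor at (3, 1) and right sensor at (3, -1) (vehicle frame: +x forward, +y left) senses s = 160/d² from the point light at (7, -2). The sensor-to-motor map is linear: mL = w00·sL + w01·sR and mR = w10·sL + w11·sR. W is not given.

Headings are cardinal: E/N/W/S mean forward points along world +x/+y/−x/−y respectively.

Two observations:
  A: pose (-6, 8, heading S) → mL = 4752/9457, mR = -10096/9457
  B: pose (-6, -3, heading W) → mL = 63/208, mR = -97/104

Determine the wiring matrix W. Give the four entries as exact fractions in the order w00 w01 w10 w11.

obs A: pose=(-6,8,S) → sL=160/193, sR=32/49, mL=4752/9457, mR=-10096/9457
obs B: pose=(-6,-3,W) → sL=8/13, sR=5/8, mL=63/208, mR=-97/104
sensor matrix S = [[160/193, 32/49], [8/13, 5/8]]; det S = 14292/122941
solve [mL_A; mL_B] = S·[w00; w01] and [mR_A; mR_B] = S·[w10; w11]:
  w00 = 1, w01 = -1/2, w10 = -1/2, w11 = -1

1 -1/2 -1/2 -1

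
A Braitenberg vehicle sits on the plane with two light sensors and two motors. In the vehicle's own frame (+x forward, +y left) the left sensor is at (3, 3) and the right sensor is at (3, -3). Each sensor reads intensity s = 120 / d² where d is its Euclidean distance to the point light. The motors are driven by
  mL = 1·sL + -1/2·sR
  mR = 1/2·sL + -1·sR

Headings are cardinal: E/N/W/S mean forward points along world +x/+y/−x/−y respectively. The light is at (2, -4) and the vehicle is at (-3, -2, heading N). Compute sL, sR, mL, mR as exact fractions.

120/89 120/29 -1860/2581 -8940/2581

left sensor world pos  = (-6, 1); dL² = 89
right sensor world pos = (0, 1); dR² = 29
sL = 120/89 = 120/89
sR = 120/29 = 120/29
mL = 1·sL + -1/2·sR = -1860/2581
mR = 1/2·sL + -1·sR = -8940/2581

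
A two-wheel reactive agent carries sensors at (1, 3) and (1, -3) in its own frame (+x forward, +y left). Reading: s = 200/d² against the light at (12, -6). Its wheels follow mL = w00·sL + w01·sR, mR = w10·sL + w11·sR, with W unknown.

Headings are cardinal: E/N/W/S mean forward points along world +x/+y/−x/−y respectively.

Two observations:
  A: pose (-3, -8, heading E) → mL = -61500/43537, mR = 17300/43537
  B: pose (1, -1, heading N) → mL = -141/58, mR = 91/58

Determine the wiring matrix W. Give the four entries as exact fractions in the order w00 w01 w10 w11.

-1/2 -1 -1/2 1

obs A: pose=(-3,-8,E) → sL=200/197, sR=200/221, mL=-61500/43537, mR=17300/43537
obs B: pose=(1,-1,N) → sL=25/29, sR=2, mL=-141/58, mR=91/58
sensor matrix S = [[200/197, 200/221], [25/29, 2]]; det S = 1578600/1262573
solve [mL_A; mL_B] = S·[w00; w01] and [mR_A; mR_B] = S·[w10; w11]:
  w00 = -1/2, w01 = -1, w10 = -1/2, w11 = 1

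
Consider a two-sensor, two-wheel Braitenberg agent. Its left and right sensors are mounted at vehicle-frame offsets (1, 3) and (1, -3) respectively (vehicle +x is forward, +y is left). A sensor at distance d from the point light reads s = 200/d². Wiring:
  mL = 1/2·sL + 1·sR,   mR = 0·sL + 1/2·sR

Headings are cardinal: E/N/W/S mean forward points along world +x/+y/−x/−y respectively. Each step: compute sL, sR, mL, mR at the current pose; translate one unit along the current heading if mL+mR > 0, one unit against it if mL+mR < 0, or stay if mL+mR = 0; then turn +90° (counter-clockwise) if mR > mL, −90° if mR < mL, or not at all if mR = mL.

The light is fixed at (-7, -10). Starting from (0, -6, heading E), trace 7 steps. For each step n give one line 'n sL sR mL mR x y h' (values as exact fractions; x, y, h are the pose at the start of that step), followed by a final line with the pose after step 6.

0 200/113 40/13 5820/1469 20/13 0 -6 E
1 20/13 100/17 1470/221 50/17 1 -6 S
2 200/49 40/17 3660/833 20/17 1 -7 W
3 25/4 50/29 1125/232 25/29 0 -7 N
4 200/113 40/13 5820/1469 20/13 0 -6 E
5 20/13 100/17 1470/221 50/17 1 -6 S
6 200/49 40/17 3660/833 20/17 1 -7 W
final 0 -7 N

n=0: pose=(0,-6,E); sL=200/113, sR=40/13; mL=5820/1469, mR=20/13; mL+mR=8080/1469 → advance +1; mR−mL=-3560/1469 → turn -1·90°
n=1: pose=(1,-6,S); sL=20/13, sR=100/17; mL=1470/221, mR=50/17; mL+mR=2120/221 → advance +1; mR−mL=-820/221 → turn -1·90°
n=2: pose=(1,-7,W); sL=200/49, sR=40/17; mL=3660/833, mR=20/17; mL+mR=4640/833 → advance +1; mR−mL=-2680/833 → turn -1·90°
n=3: pose=(0,-7,N); sL=25/4, sR=50/29; mL=1125/232, mR=25/29; mL+mR=1325/232 → advance +1; mR−mL=-925/232 → turn -1·90°
n=4: pose=(0,-6,E); sL=200/113, sR=40/13; mL=5820/1469, mR=20/13; mL+mR=8080/1469 → advance +1; mR−mL=-3560/1469 → turn -1·90°
n=5: pose=(1,-6,S); sL=20/13, sR=100/17; mL=1470/221, mR=50/17; mL+mR=2120/221 → advance +1; mR−mL=-820/221 → turn -1·90°
n=6: pose=(1,-7,W); sL=200/49, sR=40/17; mL=3660/833, mR=20/17; mL+mR=4640/833 → advance +1; mR−mL=-2680/833 → turn -1·90°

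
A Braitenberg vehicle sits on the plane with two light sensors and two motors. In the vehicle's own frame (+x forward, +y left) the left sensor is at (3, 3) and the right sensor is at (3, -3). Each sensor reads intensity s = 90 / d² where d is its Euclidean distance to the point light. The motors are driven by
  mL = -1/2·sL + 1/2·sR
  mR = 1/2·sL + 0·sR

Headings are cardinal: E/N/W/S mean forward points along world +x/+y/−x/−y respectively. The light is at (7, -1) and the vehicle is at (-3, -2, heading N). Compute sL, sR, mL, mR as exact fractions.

left sensor world pos  = (-6, 1); dL² = 173
right sensor world pos = (0, 1); dR² = 53
sL = 90/173 = 90/173
sR = 90/53 = 90/53
mL = -1/2·sL + 1/2·sR = 5400/9169
mR = 1/2·sL + 0·sR = 45/173

90/173 90/53 5400/9169 45/173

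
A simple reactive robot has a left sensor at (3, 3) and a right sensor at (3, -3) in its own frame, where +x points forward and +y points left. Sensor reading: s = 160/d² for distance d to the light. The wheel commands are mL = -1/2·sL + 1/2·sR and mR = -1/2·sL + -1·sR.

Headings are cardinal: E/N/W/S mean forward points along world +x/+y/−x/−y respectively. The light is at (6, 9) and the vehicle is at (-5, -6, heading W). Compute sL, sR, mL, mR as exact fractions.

4/13 8/17 18/221 -138/221

left sensor world pos  = (-8, -9); dL² = 520
right sensor world pos = (-8, -3); dR² = 340
sL = 160/520 = 4/13
sR = 160/340 = 8/17
mL = -1/2·sL + 1/2·sR = 18/221
mR = -1/2·sL + -1·sR = -138/221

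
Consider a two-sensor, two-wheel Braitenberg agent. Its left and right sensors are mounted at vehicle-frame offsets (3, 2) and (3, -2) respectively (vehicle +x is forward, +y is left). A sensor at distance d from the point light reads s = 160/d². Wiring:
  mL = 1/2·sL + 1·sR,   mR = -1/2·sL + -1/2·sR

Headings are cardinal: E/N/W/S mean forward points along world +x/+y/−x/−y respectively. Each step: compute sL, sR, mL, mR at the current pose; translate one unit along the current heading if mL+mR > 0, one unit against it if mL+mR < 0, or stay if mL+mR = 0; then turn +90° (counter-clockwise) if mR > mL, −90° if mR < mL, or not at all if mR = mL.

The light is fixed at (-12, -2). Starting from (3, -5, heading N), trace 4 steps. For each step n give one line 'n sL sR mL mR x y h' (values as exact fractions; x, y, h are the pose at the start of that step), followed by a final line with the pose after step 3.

n=0: pose=(3,-5,N); sL=160/169, sR=160/289; mL=50160/48841, mR=-36640/48841; mL+mR=80/289 → advance +1; mR−mL=-86800/48841 → turn -1·90°
n=1: pose=(3,-4,E); sL=40/81, sR=8/17; mL=988/1377, mR=-664/1377; mL+mR=4/17 → advance +1; mR−mL=-1652/1377 → turn -1·90°
n=2: pose=(4,-4,S); sL=160/349, sR=160/221; mL=73520/77129, mR=-45600/77129; mL+mR=80/221 → advance +1; mR−mL=-119120/77129 → turn -1·90°
n=3: pose=(4,-5,W); sL=80/97, sR=16/17; mL=2232/1649, mR=-1456/1649; mL+mR=8/17 → advance +1; mR−mL=-3688/1649 → turn -1·90°

0 160/169 160/289 50160/48841 -36640/48841 3 -5 N
1 40/81 8/17 988/1377 -664/1377 3 -4 E
2 160/349 160/221 73520/77129 -45600/77129 4 -4 S
3 80/97 16/17 2232/1649 -1456/1649 4 -5 W
final 3 -5 N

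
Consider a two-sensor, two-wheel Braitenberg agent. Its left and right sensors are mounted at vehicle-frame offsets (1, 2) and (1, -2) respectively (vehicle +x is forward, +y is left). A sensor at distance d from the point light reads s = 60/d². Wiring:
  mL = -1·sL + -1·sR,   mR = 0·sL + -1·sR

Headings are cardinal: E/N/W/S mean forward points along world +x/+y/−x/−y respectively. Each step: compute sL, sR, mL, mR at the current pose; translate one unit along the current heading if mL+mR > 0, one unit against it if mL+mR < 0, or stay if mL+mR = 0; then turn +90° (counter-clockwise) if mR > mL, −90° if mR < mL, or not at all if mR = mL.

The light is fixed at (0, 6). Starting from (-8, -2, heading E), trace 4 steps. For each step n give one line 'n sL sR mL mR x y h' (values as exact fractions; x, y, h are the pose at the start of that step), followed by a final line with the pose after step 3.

n=0: pose=(-8,-2,E); sL=12/17, sR=60/149; mL=-2808/2533, mR=-60/149; mL+mR=-3828/2533 → advance -1; mR−mL=12/17 → turn +1·90°
n=1: pose=(-9,-2,N); sL=6/17, sR=30/49; mL=-804/833, mR=-30/49; mL+mR=-1314/833 → advance -1; mR−mL=6/17 → turn +1·90°
n=2: pose=(-9,-3,W); sL=60/221, sR=60/149; mL=-22200/32929, mR=-60/149; mL+mR=-35460/32929 → advance -1; mR−mL=60/221 → turn +1·90°
n=3: pose=(-8,-3,S); sL=15/34, sR=3/10; mL=-63/85, mR=-3/10; mL+mR=-177/170 → advance -1; mR−mL=15/34 → turn +1·90°

0 12/17 60/149 -2808/2533 -60/149 -8 -2 E
1 6/17 30/49 -804/833 -30/49 -9 -2 N
2 60/221 60/149 -22200/32929 -60/149 -9 -3 W
3 15/34 3/10 -63/85 -3/10 -8 -3 S
final -8 -2 E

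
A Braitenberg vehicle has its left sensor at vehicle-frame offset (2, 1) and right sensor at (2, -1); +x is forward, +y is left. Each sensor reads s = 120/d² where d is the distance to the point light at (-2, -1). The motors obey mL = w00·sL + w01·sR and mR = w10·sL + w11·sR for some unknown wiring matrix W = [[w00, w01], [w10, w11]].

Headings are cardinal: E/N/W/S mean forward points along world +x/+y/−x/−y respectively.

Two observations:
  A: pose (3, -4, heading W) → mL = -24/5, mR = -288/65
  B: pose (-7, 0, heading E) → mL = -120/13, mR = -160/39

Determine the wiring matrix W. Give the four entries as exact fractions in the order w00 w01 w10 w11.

obs A: pose=(3,-4,W) → sL=24/5, sR=120/13, mL=-24/5, mR=-288/65
obs B: pose=(-7,0,E) → sL=120/13, sR=40/3, mL=-120/13, mR=-160/39
sensor matrix S = [[24/5, 120/13], [120/13, 40/3]]; det S = -3584/169
solve [mL_A; mL_B] = S·[w00; w01] and [mR_A; mR_B] = S·[w10; w11]:
  w00 = -1, w01 = 0, w10 = 1, w11 = -1

-1 0 1 -1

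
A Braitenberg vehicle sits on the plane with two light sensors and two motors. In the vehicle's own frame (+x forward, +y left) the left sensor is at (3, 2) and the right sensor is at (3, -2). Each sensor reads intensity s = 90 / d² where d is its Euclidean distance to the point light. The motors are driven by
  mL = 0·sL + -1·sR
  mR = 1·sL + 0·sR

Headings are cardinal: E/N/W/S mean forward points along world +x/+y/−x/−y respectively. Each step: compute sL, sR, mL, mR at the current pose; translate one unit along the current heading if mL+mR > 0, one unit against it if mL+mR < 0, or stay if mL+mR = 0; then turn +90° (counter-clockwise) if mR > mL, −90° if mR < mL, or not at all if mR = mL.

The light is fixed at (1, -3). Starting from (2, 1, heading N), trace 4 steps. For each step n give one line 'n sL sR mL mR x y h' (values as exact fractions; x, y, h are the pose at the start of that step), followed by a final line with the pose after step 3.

0 9/5 45/29 -45/29 9/5 2 1 N
1 90/13 90/53 -90/53 90/13 2 2 W
2 45/4 45/4 -45/4 45/4 1 2 S
3 45/29 5 -5 45/29 1 2 E
final 0 2 N

n=0: pose=(2,1,N); sL=9/5, sR=45/29; mL=-45/29, mR=9/5; mL+mR=36/145 → advance +1; mR−mL=486/145 → turn +1·90°
n=1: pose=(2,2,W); sL=90/13, sR=90/53; mL=-90/53, mR=90/13; mL+mR=3600/689 → advance +1; mR−mL=5940/689 → turn +1·90°
n=2: pose=(1,2,S); sL=45/4, sR=45/4; mL=-45/4, mR=45/4; mL+mR=0 → advance +0; mR−mL=45/2 → turn +1·90°
n=3: pose=(1,2,E); sL=45/29, sR=5; mL=-5, mR=45/29; mL+mR=-100/29 → advance -1; mR−mL=190/29 → turn +1·90°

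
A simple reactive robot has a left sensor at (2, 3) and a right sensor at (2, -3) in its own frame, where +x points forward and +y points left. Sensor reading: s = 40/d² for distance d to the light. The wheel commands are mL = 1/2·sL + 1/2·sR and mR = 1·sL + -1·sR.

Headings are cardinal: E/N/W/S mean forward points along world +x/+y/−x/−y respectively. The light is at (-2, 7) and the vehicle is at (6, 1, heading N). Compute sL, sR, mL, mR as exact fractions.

left sensor world pos  = (3, 3); dL² = 41
right sensor world pos = (9, 3); dR² = 137
sL = 40/41 = 40/41
sR = 40/137 = 40/137
mL = 1/2·sL + 1/2·sR = 3560/5617
mR = 1·sL + -1·sR = 3840/5617

40/41 40/137 3560/5617 3840/5617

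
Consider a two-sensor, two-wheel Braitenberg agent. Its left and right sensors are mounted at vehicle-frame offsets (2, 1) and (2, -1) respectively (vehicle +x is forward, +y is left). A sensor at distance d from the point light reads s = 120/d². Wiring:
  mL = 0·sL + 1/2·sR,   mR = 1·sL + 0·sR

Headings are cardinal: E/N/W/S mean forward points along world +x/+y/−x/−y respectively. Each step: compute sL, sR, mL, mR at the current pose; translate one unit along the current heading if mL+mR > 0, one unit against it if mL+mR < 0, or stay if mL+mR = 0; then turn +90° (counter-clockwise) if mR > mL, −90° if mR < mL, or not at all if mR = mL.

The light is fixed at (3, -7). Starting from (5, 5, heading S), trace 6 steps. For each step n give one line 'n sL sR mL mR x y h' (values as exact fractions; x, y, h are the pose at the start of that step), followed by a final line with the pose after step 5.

0 120/109 120/101 60/101 120/109 5 5 S
1 3/4 30/29 15/29 3/4 5 4 E
2 120/173 24/37 12/37 120/173 6 4 N
3 60/61 12/17 6/17 60/61 6 5 W
4 120/109 120/101 60/101 120/109 5 5 S
5 3/4 30/29 15/29 3/4 5 4 E
final 6 4 N

n=0: pose=(5,5,S); sL=120/109, sR=120/101; mL=60/101, mR=120/109; mL+mR=18660/11009 → advance +1; mR−mL=5580/11009 → turn +1·90°
n=1: pose=(5,4,E); sL=3/4, sR=30/29; mL=15/29, mR=3/4; mL+mR=147/116 → advance +1; mR−mL=27/116 → turn +1·90°
n=2: pose=(6,4,N); sL=120/173, sR=24/37; mL=12/37, mR=120/173; mL+mR=6516/6401 → advance +1; mR−mL=2364/6401 → turn +1·90°
n=3: pose=(6,5,W); sL=60/61, sR=12/17; mL=6/17, mR=60/61; mL+mR=1386/1037 → advance +1; mR−mL=654/1037 → turn +1·90°
n=4: pose=(5,5,S); sL=120/109, sR=120/101; mL=60/101, mR=120/109; mL+mR=18660/11009 → advance +1; mR−mL=5580/11009 → turn +1·90°
n=5: pose=(5,4,E); sL=3/4, sR=30/29; mL=15/29, mR=3/4; mL+mR=147/116 → advance +1; mR−mL=27/116 → turn +1·90°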